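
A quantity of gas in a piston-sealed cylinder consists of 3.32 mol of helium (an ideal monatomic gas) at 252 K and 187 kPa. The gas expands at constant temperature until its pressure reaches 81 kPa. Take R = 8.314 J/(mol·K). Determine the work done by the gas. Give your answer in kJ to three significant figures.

Isothermal process: W = nRT ln(V₂/V₁) = nRT ln(P₁/P₂).
W = (3.32)(8.314)(252) × ln(187/81)
  = 6956 × ln(2.309) = 6956 × 0.8367
W_by_gas = 5820 J.

W ≈ 5.82 kJ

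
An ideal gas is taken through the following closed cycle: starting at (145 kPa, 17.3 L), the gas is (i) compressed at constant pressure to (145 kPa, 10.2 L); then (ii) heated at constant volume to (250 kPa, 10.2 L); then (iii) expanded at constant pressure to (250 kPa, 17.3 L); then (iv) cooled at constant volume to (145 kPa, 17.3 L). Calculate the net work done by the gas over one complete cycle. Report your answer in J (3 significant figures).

W_net ≈ 746 J

Constant-volume legs do no work.
W(i) = (145)(10.2 − 17.3) = -1030 J; W(iii) = (250)(17.3 − 10.2) = 1775 J.
W_net = -1030 + 1775 = 745.5 J (the clockwise enclosed area).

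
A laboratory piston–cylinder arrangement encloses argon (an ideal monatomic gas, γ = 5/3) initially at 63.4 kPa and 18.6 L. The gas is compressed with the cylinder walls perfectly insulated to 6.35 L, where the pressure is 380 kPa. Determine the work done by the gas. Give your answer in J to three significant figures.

Adiabatic: W = (P₁V₁ − P₂V₂)/(γ − 1) with γ = 5/3.
P₁V₁ = 1179 J, P₂V₂ = 2413 J.
W = (1179 − 2413) / 0.6667 = -1851 J.

W ≈ -1850 J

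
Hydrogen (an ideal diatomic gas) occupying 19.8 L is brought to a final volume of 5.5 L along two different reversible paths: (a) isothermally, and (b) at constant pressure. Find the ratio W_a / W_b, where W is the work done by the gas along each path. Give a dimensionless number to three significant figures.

Path (a) isothermal: W = P₁V₁ ln(V₂/V₁) → W_a/(P₁V₁) = -1.281.
Path (b) isobaric: W = P₁(V₂ − V₁) → W_b/(P₁V₁) = -0.7222.
W_a / W_b = -1.281 / -0.7222 = 1.774.

W_a / W_b ≈ 1.77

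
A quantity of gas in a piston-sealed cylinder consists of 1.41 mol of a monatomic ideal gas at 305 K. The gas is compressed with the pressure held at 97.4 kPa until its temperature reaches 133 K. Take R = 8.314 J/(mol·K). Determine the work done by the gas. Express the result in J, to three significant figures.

Isobaric: W = P ΔV = nR ΔT.
W = (1.41)(8.314)(133 − 305) = -2016 J.

W ≈ -2020 J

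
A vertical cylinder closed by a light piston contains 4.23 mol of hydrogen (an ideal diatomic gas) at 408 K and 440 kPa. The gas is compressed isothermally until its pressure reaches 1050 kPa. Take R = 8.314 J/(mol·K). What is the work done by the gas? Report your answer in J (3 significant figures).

Isothermal process: W = nRT ln(V₂/V₁) = nRT ln(P₁/P₂).
W = (4.23)(8.314)(408) × ln(440/1050)
  = 14349 × ln(0.419) = 14349 × -0.8698
W_by_gas = -12480 J.

W ≈ -12500 J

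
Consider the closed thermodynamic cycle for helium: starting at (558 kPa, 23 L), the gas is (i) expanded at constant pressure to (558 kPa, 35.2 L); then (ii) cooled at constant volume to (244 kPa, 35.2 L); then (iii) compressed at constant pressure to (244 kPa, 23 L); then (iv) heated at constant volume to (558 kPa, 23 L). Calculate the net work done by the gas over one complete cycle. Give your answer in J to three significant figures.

W_net ≈ 3830 J

Constant-volume legs do no work.
W(i) = (558)(35.2 − 23) = 6808 J; W(iii) = (244)(23 − 35.2) = -2977 J.
W_net = 6808 − 2977 = 3831 J (the clockwise enclosed area).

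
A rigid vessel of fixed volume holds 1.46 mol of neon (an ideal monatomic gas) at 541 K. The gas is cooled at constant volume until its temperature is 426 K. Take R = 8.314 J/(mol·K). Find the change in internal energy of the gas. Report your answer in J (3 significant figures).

Constant volume ⇒ W = 0, so Q = ΔU = nCᵥΔT with Cᵥ = 3R/2 = 12.47 J/(mol·K).
ΔU = (1.46)(12.47)(426 − 541) = -2094 J.

ΔU ≈ -2090 J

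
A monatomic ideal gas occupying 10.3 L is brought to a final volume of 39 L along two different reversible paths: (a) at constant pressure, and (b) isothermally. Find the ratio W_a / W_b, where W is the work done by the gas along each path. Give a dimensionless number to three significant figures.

W_a / W_b ≈ 2.09

Path (a) isobaric: W = P₁(V₂ − V₁) → W_a/(P₁V₁) = 2.786.
Path (b) isothermal: W = P₁V₁ ln(V₂/V₁) → W_b/(P₁V₁) = 1.331.
W_a / W_b = 2.786 / 1.331 = 2.093.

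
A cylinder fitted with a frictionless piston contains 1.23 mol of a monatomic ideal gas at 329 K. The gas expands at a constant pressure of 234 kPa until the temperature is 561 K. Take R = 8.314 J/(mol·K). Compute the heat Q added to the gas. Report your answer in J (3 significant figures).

Q ≈ 5930 J

Isobaric: W = nRΔT = (1.23)(8.314)(232) = 2372 J.
ΔU = nCᵥΔT with Cᵥ = 3R/2: ΔU = (1.23)(12.47)(232) = 3559 J.
Q = ΔU + W = 3559 + 2372 = 5931 J.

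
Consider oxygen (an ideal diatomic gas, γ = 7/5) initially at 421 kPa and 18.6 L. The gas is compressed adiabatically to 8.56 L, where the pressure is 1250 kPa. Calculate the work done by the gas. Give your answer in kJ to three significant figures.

Adiabatic: W = (P₁V₁ − P₂V₂)/(γ − 1) with γ = 7/5.
P₁V₁ = 7831 J, P₂V₂ = 10700 J.
W = (7831 − 10700) / 0.4 = -7174 J.

W ≈ -7.17 kJ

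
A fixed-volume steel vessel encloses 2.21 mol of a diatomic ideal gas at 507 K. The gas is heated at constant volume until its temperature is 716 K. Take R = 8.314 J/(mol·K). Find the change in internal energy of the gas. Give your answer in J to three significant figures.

Constant volume ⇒ W = 0, so Q = ΔU = nCᵥΔT with Cᵥ = 5R/2 = 20.79 J/(mol·K).
ΔU = (2.21)(20.79)(716 − 507) = 9600 J.

ΔU ≈ 9600 J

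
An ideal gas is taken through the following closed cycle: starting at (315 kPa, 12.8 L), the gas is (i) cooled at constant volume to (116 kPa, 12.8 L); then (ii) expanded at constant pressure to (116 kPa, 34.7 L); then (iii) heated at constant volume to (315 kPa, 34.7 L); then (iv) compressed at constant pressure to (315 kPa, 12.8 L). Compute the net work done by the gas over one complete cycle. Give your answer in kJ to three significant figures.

W_net ≈ -4.36 kJ

Constant-volume legs do no work.
W(ii) = (116)(34.7 − 12.8) = 2540 J; W(iv) = (315)(12.8 − 34.7) = -6899 J.
W_net = 2540 − 6899 = -4358 J (the counter-clockwise enclosed area).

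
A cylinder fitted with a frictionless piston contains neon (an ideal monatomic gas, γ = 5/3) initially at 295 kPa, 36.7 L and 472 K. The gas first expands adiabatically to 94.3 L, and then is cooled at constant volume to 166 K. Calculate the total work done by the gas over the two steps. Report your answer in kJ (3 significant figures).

W_total ≈ 7.58 kJ

Step 1 (adiabatic): W = (P₁V₁ − P₂V₂)/(γ−1) = (10826 − 5771)/0.667 = 7583 J.
Step 2 (isochoric): W = 0 (constant volume).
W_total = 7583 + 0 = 7583 J.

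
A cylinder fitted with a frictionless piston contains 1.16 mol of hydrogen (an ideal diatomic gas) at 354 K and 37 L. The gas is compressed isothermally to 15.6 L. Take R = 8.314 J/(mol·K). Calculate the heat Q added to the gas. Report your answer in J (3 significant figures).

Isothermal ⇒ ΔU = 0, so Q = W = nRT ln(V₂/V₁).
Q = (1.16)(8.314)(354) ln(15.6/37) = 3414 × -0.8636 = -2949 J.

Q ≈ -2950 J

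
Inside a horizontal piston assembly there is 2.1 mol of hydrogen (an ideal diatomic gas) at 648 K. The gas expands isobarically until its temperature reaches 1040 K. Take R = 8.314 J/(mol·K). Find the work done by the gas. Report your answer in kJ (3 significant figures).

W ≈ 6.84 kJ

Isobaric: W = P ΔV = nR ΔT.
W = (2.1)(8.314)(1040 − 648) = 6844 J.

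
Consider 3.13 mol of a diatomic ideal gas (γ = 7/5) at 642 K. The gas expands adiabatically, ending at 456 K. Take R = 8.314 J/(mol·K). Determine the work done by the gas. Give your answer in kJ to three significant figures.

Adiabatic ⇒ Q = 0, so W_by = −ΔU = nCᵥ(T₁ − T₂).
Cᵥ = 5R/2 = 20.79 J/(mol·K).
W = (3.13)(20.79)(642 − 456) = 12101 J.

W ≈ 12.1 kJ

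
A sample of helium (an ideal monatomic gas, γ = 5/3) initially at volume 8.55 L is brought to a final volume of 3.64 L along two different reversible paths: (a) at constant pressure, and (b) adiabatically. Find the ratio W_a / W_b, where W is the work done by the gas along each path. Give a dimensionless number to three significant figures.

Path (a) isobaric: W = P₁(V₂ − V₁) → W_a/(P₁V₁) = -0.5743.
Path (b) adiabatic: W = P₁V₁(1 − (V₁/V₂)^(γ−1))/(γ−1) → W_b/(P₁V₁) = -1.151.
W_a / W_b = -0.5743 / -1.151 = 0.4991.

W_a / W_b ≈ 0.499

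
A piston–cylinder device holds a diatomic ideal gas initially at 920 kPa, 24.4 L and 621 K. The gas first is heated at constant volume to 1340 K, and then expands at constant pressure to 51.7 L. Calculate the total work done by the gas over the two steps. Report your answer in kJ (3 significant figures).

Step 1 (isochoric): W = 0 (constant volume).
After step 1: P = 1985 kPa (V unchanged).
Step 2 (isobaric): W = PΔV = (1985 kPa)(51.7 − 24.4 L) = 54196 J.
W_total = 0 + 54196 = 54196 J.

W_total ≈ 54.2 kJ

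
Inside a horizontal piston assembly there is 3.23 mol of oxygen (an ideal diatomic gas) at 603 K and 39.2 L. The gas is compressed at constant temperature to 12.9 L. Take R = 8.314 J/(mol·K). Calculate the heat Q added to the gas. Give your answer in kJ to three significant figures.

Q ≈ -18.0 kJ

Isothermal ⇒ ΔU = 0, so Q = W = nRT ln(V₂/V₁).
Q = (3.23)(8.314)(603) ln(12.9/39.2) = 16193 × -1.111 = -17998 J.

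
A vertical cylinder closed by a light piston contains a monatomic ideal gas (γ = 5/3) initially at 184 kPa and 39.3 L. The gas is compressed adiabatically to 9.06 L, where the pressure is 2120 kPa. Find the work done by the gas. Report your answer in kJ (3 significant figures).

W ≈ -18.0 kJ

Adiabatic: W = (P₁V₁ − P₂V₂)/(γ − 1) with γ = 5/3.
P₁V₁ = 7231 J, P₂V₂ = 19207 J.
W = (7231 − 19207) / 0.6667 = -17964 J.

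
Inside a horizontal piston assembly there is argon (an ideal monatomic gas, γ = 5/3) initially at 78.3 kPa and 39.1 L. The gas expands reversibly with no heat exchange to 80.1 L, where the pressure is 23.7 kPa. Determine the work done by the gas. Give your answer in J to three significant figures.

W ≈ 1740 J

Adiabatic: W = (P₁V₁ − P₂V₂)/(γ − 1) with γ = 5/3.
P₁V₁ = 3062 J, P₂V₂ = 1898 J.
W = (3062 − 1898) / 0.6667 = 1745 J.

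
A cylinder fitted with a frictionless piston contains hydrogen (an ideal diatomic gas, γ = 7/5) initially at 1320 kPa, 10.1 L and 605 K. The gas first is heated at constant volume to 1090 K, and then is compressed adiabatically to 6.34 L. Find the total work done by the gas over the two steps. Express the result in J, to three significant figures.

Step 1 (isochoric): W = 0 (constant volume).
After step 1: P = 2378 kPa (V unchanged).
Step 2 (adiabatic): W = (P₁V₁ − P₂V₂)/(γ−1) = (24020 − 28937)/0.4 = -12294 J.
W_total = 0 − 12294 = -12294 J.

W_total ≈ -12300 J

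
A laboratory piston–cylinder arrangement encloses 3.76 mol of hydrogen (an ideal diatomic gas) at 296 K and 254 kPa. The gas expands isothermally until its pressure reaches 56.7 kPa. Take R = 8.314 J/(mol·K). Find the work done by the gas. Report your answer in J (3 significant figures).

W ≈ 13900 J

Isothermal process: W = nRT ln(V₂/V₁) = nRT ln(P₁/P₂).
W = (3.76)(8.314)(296) × ln(254/56.7)
  = 9253 × ln(4.48) = 9253 × 1.5
W_by_gas = 13876 J.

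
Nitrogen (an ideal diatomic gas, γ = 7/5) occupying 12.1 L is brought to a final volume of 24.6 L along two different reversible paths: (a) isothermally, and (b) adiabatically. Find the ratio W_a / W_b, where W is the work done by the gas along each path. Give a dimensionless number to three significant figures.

Path (a) isothermal: W = P₁V₁ ln(V₂/V₁) → W_a/(P₁V₁) = 0.7095.
Path (b) adiabatic: W = P₁V₁(1 − (V₁/V₂)^(γ−1))/(γ−1) → W_b/(P₁V₁) = 0.6177.
W_a / W_b = 0.7095 / 0.6177 = 1.149.

W_a / W_b ≈ 1.15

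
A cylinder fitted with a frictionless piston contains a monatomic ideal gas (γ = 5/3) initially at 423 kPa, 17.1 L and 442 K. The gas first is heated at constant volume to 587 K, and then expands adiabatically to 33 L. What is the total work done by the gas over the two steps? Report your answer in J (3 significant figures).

W_total ≈ 5110 J

Step 1 (isochoric): W = 0 (constant volume).
After step 1: P = 561.8 kPa (V unchanged).
Step 2 (adiabatic): W = (P₁V₁ − P₂V₂)/(γ−1) = (9606 − 6197)/0.667 = 5113 J.
W_total = 0 + 5113 = 5113 J.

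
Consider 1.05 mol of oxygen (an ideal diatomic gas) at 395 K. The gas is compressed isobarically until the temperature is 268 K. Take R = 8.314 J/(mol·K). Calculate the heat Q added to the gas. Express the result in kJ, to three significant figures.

Q ≈ -3.88 kJ

Isobaric: W = nRΔT = (1.05)(8.314)(-127) = -1109 J.
ΔU = nCᵥΔT with Cᵥ = 5R/2: ΔU = (1.05)(20.79)(-127) = -2772 J.
Q = ΔU + W = -2772 − 1109 = -3880 J.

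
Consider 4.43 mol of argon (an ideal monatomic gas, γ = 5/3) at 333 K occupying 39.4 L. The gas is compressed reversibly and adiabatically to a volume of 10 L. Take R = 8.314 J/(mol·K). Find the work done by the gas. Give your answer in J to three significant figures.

Adiabatic: TV^(γ−1) = const with γ = 5/3.
T₂ = T₁ (V₁/V₂)^(γ−1) = 333 × (39.4/10)^0.667 = 333 × 2.495 = 830.7 K.
W_by = nCᵥ(T₁ − T₂) = (4.43)(12.47)(333 − 830.7) = -27496 J.

W ≈ -27500 J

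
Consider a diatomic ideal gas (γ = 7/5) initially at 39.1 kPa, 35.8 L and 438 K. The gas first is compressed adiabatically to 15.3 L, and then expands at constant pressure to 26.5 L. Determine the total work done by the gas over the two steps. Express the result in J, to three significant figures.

W_total ≈ 22.4 J

Step 1 (adiabatic): W = (P₁V₁ − P₂V₂)/(γ−1) = (1400 − 1967)/0.4 = -1417 J.
After step 1: P = 128.5 kPa, V = 15.3 L, T = 615.4 K.
Step 2 (isobaric): W = PΔV = (128.5 kPa)(26.5 − 15.3 L) = 1440 J.
W_total = -1417 + 1440 = 22.39 J.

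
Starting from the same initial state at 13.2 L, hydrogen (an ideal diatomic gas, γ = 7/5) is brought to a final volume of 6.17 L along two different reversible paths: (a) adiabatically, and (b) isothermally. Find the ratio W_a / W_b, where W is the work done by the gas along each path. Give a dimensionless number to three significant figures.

Path (a) adiabatic: W = P₁V₁(1 − (V₁/V₂)^(γ−1))/(γ−1) → W_a/(P₁V₁) = -0.8889.
Path (b) isothermal: W = P₁V₁ ln(V₂/V₁) → W_b/(P₁V₁) = -0.7605.
W_a / W_b = -0.8889 / -0.7605 = 1.169.

W_a / W_b ≈ 1.17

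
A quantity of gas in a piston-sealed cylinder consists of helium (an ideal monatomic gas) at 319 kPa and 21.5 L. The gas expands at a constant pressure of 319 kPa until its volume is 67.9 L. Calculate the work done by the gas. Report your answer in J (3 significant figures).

Isobaric: W = P ΔV.
W = (319 kPa)(67.9 − 21.5 L) = (319)(46.4) = 14802 J.

W ≈ 14800 J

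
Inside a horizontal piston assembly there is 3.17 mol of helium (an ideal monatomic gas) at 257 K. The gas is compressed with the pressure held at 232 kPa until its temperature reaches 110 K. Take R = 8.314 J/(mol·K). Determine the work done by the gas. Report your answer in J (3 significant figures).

W ≈ -3870 J

Isobaric: W = P ΔV = nR ΔT.
W = (3.17)(8.314)(110 − 257) = -3874 J.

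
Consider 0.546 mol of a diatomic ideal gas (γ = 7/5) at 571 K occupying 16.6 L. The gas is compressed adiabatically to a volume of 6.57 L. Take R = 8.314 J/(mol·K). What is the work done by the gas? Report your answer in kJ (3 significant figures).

Adiabatic: TV^(γ−1) = const with γ = 7/5.
T₂ = T₁ (V₁/V₂)^(γ−1) = 571 × (16.6/6.57)^0.4 = 571 × 1.449 = 827.3 K.
W_by = nCᵥ(T₁ − T₂) = (0.546)(20.79)(571 − 827.3) = -2908 J.

W ≈ -2.91 kJ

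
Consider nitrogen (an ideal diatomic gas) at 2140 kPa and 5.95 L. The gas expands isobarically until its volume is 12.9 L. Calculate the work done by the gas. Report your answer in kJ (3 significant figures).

W ≈ 14.9 kJ

Isobaric: W = P ΔV.
W = (2140 kPa)(12.9 − 5.95 L) = (2140)(6.95) = 14873 J.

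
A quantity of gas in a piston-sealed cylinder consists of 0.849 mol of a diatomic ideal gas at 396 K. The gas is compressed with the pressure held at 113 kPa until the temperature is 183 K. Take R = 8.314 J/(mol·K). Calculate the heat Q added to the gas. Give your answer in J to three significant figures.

Isobaric: W = nRΔT = (0.849)(8.314)(-213) = -1503 J.
ΔU = nCᵥΔT with Cᵥ = 5R/2: ΔU = (0.849)(20.79)(-213) = -3759 J.
Q = ΔU + W = -3759 − 1503 = -5262 J.

Q ≈ -5260 J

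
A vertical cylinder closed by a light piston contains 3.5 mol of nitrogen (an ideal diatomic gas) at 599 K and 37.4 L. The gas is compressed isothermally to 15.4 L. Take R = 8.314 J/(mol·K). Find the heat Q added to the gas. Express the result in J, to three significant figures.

Q ≈ -15500 J

Isothermal ⇒ ΔU = 0, so Q = W = nRT ln(V₂/V₁).
Q = (3.5)(8.314)(599) ln(15.4/37.4) = 17430 × -0.8873 = -15466 J.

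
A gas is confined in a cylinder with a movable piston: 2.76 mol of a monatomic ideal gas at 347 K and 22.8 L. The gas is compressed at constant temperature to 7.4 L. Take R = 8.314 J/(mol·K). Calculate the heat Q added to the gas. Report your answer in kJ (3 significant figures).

Q ≈ -8.96 kJ

Isothermal ⇒ ΔU = 0, so Q = W = nRT ln(V₂/V₁).
Q = (2.76)(8.314)(347) ln(7.4/22.8) = 7962 × -1.125 = -8960 J.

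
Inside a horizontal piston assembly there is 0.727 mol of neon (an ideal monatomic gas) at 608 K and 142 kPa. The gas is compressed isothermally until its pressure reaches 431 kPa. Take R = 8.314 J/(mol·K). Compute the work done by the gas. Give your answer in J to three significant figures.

Isothermal process: W = nRT ln(V₂/V₁) = nRT ln(P₁/P₂).
W = (0.727)(8.314)(608) × ln(142/431)
  = 3675 × ln(0.3295) = 3675 × -1.11
W_by_gas = -4080 J.

W ≈ -4080 J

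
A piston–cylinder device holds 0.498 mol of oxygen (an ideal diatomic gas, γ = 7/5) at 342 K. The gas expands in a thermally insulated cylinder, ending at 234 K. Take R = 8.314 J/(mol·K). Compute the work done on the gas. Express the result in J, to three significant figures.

W ≈ -1120 J

Adiabatic ⇒ Q = 0, so W_by = −ΔU = nCᵥ(T₁ − T₂).
Cᵥ = 5R/2 = 20.79 J/(mol·K).
W = (0.498)(20.79)(342 − 234) = 1118 J.
Work on gas = −W_by = -1118 J.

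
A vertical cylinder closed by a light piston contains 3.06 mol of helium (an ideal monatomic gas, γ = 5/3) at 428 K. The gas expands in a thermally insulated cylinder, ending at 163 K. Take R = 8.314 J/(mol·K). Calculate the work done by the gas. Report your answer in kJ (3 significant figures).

Adiabatic ⇒ Q = 0, so W_by = −ΔU = nCᵥ(T₁ − T₂).
Cᵥ = 3R/2 = 12.47 J/(mol·K).
W = (3.06)(12.47)(428 − 163) = 10113 J.

W ≈ 10.1 kJ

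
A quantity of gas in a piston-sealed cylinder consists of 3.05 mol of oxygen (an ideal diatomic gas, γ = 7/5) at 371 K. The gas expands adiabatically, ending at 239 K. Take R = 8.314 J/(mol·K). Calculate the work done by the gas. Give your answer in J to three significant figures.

Adiabatic ⇒ Q = 0, so W_by = −ΔU = nCᵥ(T₁ − T₂).
Cᵥ = 5R/2 = 20.79 J/(mol·K).
W = (3.05)(20.79)(371 − 239) = 8368 J.

W ≈ 8370 J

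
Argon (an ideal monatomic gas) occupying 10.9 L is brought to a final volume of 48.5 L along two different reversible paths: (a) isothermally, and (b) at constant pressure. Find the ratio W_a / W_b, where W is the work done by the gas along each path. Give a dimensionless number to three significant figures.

W_a / W_b ≈ 0.433

Path (a) isothermal: W = P₁V₁ ln(V₂/V₁) → W_a/(P₁V₁) = 1.493.
Path (b) isobaric: W = P₁(V₂ − V₁) → W_b/(P₁V₁) = 3.45.
W_a / W_b = 1.493 / 3.45 = 0.4328.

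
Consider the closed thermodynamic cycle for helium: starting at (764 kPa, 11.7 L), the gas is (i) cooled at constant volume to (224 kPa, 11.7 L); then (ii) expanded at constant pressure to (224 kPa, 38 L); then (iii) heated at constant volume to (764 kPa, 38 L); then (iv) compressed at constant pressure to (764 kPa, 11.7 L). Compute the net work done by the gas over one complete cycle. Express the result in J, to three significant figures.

Constant-volume legs do no work.
W(ii) = (224)(38 − 11.7) = 5891 J; W(iv) = (764)(11.7 − 38) = -20093 J.
W_net = 5891 − 20093 = -14202 J (the counter-clockwise enclosed area).

W_net ≈ -14200 J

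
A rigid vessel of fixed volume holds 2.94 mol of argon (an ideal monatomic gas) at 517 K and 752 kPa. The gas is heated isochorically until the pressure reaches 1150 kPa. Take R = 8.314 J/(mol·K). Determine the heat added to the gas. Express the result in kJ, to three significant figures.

Constant volume ⇒ W = 0, so Q = ΔU = nCᵥΔT with Cᵥ = 3R/2 = 12.47 J/(mol·K).
At constant V, T₂/T₁ = P₂/P₁ ⇒ ΔT = T₁(P₂/P₁ − 1) = 517·(1150/752 − 1) = 273.6 K.
ΔU = (2.94)(12.47)(273.6) = 10032 J.

Q ≈ 10.0 kJ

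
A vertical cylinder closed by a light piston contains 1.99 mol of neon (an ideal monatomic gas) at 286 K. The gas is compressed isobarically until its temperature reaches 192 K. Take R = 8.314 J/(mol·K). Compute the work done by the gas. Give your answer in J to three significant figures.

Isobaric: W = P ΔV = nR ΔT.
W = (1.99)(8.314)(192 − 286) = -1555 J.

W ≈ -1560 J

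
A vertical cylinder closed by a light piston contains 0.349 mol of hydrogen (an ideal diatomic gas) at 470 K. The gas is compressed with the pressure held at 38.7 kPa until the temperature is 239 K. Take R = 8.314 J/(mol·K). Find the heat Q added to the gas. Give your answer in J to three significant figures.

Isobaric: W = nRΔT = (0.349)(8.314)(-231) = -670.3 J.
ΔU = nCᵥΔT with Cᵥ = 5R/2: ΔU = (0.349)(20.79)(-231) = -1676 J.
Q = ΔU + W = -1676 − 670.3 = -2346 J.

Q ≈ -2350 J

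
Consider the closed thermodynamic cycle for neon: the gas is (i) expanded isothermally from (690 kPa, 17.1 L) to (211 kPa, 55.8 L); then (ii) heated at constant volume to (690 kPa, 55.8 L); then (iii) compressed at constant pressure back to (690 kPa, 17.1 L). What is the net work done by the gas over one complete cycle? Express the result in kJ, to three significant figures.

W_net ≈ -12.7 kJ

Leg (i): W = PᵢVᵢ ln(V_f/Vᵢ) = (11799) ln(55.8/17.1) = 13955 J.
Leg (ii): W = 0.
Leg (iii): W = PΔV = (690)(17.1 − 55.8) = -26703 J.
W_net = 13955 − 26703 = -12748 J.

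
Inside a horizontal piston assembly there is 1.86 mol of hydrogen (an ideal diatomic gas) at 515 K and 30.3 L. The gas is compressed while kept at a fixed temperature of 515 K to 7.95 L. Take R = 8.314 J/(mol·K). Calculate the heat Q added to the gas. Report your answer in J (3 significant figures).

Q ≈ -10700 J

Isothermal ⇒ ΔU = 0, so Q = W = nRT ln(V₂/V₁).
Q = (1.86)(8.314)(515) ln(7.95/30.3) = 7964 × -1.338 = -10656 J.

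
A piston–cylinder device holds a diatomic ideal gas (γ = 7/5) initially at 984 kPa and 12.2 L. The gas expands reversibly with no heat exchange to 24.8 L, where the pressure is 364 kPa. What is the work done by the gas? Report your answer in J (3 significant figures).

Adiabatic: W = (P₁V₁ − P₂V₂)/(γ − 1) with γ = 7/5.
P₁V₁ = 12005 J, P₂V₂ = 9027 J.
W = (12005 − 9027) / 0.4 = 7444 J.

W ≈ 7440 J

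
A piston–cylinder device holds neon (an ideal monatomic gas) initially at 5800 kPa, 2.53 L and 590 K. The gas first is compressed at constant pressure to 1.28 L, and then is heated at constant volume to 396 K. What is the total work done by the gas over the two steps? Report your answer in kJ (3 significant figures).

W_total ≈ -7.25 kJ

Step 1 (isobaric): W = PΔV = (5800 kPa)(1.28 − 2.53 L) = -7250 J.
Step 2 (isochoric): W = 0 (constant volume).
W_total = -7250 + 0 = -7250 J.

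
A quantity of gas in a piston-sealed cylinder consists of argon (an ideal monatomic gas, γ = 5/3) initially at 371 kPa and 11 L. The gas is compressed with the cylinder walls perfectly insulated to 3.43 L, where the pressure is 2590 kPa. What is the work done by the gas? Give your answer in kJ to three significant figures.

W ≈ -7.20 kJ

Adiabatic: W = (P₁V₁ − P₂V₂)/(γ − 1) with γ = 5/3.
P₁V₁ = 4081 J, P₂V₂ = 8884 J.
W = (4081 − 8884) / 0.6667 = -7204 J.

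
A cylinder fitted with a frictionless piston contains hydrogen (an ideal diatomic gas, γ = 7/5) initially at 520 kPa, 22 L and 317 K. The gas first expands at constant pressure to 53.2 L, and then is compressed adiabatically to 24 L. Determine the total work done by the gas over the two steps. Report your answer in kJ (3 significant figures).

W_total ≈ -9.71 kJ

Step 1 (isobaric): W = PΔV = (520 kPa)(53.2 − 22 L) = 16224 J.
After step 1: P = 520 kPa, V = 53.2 L, T = 766.6 K.
Step 2 (adiabatic): W = (P₁V₁ − P₂V₂)/(γ−1) = (27664 − 38036)/0.4 = -25930 J.
W_total = 16224 − 25930 = -9706 J.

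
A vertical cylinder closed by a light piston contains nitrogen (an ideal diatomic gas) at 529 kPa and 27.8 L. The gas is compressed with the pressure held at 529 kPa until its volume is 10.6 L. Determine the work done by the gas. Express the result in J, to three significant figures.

Isobaric: W = P ΔV.
W = (529 kPa)(10.6 − 27.8 L) = (529)(-17.2) = -9099 J.

W ≈ -9100 J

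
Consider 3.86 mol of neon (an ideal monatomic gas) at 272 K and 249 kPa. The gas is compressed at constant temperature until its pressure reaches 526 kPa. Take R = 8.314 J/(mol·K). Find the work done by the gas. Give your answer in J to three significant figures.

Isothermal process: W = nRT ln(V₂/V₁) = nRT ln(P₁/P₂).
W = (3.86)(8.314)(272) × ln(249/526)
  = 8729 × ln(0.4734) = 8729 × -0.7478
W_by_gas = -6528 J.

W ≈ -6530 J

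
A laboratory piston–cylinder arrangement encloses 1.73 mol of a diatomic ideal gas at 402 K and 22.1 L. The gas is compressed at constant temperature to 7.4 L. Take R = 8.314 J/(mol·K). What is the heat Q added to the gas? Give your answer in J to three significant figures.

Isothermal ⇒ ΔU = 0, so Q = W = nRT ln(V₂/V₁).
Q = (1.73)(8.314)(402) ln(7.4/22.1) = 5782 × -1.094 = -6326 J.

Q ≈ -6330 J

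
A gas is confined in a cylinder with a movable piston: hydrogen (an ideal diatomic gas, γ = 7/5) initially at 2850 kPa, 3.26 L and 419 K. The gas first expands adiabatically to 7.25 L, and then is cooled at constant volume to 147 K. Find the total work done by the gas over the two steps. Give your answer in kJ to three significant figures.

Step 1 (adiabatic): W = (P₁V₁ − P₂V₂)/(γ−1) = (9291 − 6749)/0.4 = 6356 J.
Step 2 (isochoric): W = 0 (constant volume).
W_total = 6356 + 0 = 6356 J.

W_total ≈ 6.36 kJ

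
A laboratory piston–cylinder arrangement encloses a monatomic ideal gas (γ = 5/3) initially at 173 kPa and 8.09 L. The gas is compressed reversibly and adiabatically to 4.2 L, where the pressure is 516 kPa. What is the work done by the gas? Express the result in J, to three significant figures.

Adiabatic: W = (P₁V₁ − P₂V₂)/(γ − 1) with γ = 5/3.
P₁V₁ = 1400 J, P₂V₂ = 2167 J.
W = (1400 − 2167) / 0.6667 = -1151 J.

W ≈ -1150 J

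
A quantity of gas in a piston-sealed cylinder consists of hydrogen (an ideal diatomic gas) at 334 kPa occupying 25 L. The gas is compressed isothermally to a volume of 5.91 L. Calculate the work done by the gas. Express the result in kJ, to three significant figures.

W ≈ -12.0 kJ

Isothermal: W = nRT ln(V₂/V₁) = P₁V₁ ln(V₂/V₁).
P₁V₁ = (334 kPa)(25 L) = 8350 J.
W = 8350 × ln(5.91/25) = 8350 × -1.442
W_by_gas = -12043 J.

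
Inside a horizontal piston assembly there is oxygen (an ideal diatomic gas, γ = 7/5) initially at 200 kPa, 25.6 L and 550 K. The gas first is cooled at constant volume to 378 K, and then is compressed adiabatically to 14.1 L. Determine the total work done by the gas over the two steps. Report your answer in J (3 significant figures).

W_total ≈ -2370 J

Step 1 (isochoric): W = 0 (constant volume).
After step 1: P = 137.5 kPa (V unchanged).
Step 2 (adiabatic): W = (P₁V₁ − P₂V₂)/(γ−1) = (3519 − 4467)/0.4 = -2370 J.
W_total = 0 − 2370 = -2370 J.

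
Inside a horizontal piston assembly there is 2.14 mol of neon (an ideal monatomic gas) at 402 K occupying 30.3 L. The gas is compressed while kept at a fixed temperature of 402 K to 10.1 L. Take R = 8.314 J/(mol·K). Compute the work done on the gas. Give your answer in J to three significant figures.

Isothermal: W = nRT ln(V₂/V₁).
W = (2.14)(8.314)(402) × ln(10.1/30.3)
  = 7152 × -1.099
W_by_gas = -7858 J; work on gas = −W_by = 7858 J.

W ≈ 7860 J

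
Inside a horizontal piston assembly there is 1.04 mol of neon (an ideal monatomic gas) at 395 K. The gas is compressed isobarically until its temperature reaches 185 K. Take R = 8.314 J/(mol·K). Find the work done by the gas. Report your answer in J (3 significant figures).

Isobaric: W = P ΔV = nR ΔT.
W = (1.04)(8.314)(185 − 395) = -1816 J.

W ≈ -1820 J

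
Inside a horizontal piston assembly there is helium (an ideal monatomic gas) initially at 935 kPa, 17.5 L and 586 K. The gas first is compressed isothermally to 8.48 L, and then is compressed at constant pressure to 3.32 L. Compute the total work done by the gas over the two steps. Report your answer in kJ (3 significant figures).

Step 1 (isothermal): W = P₁V₁ ln(V₂/V₁) = (16362) ln(8.48/17.5) = -11854 J.
After step 1: P = 1930 kPa, V = 8.48 L, T = 586 K.
Step 2 (isobaric): W = PΔV = (1930 kPa)(3.32 − 8.48 L) = -9956 J.
W_total = -11854 − 9956 = -21811 J.

W_total ≈ -21.8 kJ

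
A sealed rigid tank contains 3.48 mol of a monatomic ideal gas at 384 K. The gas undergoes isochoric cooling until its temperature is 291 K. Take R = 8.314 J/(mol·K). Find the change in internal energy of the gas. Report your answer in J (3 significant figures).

Constant volume ⇒ W = 0, so Q = ΔU = nCᵥΔT with Cᵥ = 3R/2 = 12.47 J/(mol·K).
ΔU = (3.48)(12.47)(291 − 384) = -4036 J.

ΔU ≈ -4040 J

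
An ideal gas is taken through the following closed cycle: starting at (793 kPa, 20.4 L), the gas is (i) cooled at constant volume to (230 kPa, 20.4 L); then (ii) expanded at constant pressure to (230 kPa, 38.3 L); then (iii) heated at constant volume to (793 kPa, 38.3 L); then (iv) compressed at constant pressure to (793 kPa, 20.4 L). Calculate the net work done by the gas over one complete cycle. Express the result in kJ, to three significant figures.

Constant-volume legs do no work.
W(ii) = (230)(38.3 − 20.4) = 4117 J; W(iv) = (793)(20.4 − 38.3) = -14195 J.
W_net = 4117 − 14195 = -10078 J (the counter-clockwise enclosed area).

W_net ≈ -10.1 kJ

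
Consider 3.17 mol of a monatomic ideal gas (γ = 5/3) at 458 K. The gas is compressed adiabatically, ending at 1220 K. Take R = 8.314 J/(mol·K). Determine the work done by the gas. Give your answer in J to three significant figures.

W ≈ -30100 J

Adiabatic ⇒ Q = 0, so W_by = −ΔU = nCᵥ(T₁ − T₂).
Cᵥ = 3R/2 = 12.47 J/(mol·K).
W = (3.17)(12.47)(458 − 1220) = -30124 J.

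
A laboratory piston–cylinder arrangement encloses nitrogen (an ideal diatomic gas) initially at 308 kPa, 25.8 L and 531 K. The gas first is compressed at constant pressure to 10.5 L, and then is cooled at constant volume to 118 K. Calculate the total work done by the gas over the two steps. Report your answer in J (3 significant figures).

Step 1 (isobaric): W = PΔV = (308 kPa)(10.5 − 25.8 L) = -4712 J.
Step 2 (isochoric): W = 0 (constant volume).
W_total = -4712 + 0 = -4712 J.

W_total ≈ -4710 J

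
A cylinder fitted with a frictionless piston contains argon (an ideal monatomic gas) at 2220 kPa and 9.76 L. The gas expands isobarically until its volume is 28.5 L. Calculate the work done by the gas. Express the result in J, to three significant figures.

W ≈ 41600 J

Isobaric: W = P ΔV.
W = (2220 kPa)(28.5 − 9.76 L) = (2220)(18.74) = 41603 J.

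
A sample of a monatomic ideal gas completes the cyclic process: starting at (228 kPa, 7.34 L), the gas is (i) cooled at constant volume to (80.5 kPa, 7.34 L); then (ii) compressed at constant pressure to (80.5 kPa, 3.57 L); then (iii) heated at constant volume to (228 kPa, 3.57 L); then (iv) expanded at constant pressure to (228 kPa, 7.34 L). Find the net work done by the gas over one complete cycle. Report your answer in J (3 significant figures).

Constant-volume legs do no work.
W(ii) = (80.5)(3.57 − 7.34) = -303.5 J; W(iv) = (228)(7.34 − 3.57) = 859.6 J.
W_net = -303.5 + 859.6 = 556.1 J (the clockwise enclosed area).

W_net ≈ 556 J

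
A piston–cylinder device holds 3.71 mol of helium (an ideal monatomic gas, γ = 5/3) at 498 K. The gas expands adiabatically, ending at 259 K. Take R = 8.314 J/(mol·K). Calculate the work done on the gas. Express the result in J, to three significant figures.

Adiabatic ⇒ Q = 0, so W_by = −ΔU = nCᵥ(T₁ − T₂).
Cᵥ = 3R/2 = 12.47 J/(mol·K).
W = (3.71)(12.47)(498 − 259) = 11058 J.
Work on gas = −W_by = -11058 J.

W ≈ -11100 J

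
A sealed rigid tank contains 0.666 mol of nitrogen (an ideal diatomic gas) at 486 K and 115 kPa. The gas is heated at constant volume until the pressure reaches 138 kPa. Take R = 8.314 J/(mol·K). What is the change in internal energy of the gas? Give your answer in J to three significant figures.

ΔU ≈ 1350 J

Constant volume ⇒ W = 0, so Q = ΔU = nCᵥΔT with Cᵥ = 5R/2 = 20.79 J/(mol·K).
At constant V, T₂/T₁ = P₂/P₁ ⇒ ΔT = T₁(P₂/P₁ − 1) = 486·(138/115 − 1) = 97.2 K.
ΔU = (0.666)(20.79)(97.2) = 1346 J.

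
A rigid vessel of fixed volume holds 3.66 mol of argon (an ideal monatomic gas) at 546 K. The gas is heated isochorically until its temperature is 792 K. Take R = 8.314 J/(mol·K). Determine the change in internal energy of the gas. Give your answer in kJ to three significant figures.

ΔU ≈ 11.2 kJ

Constant volume ⇒ W = 0, so Q = ΔU = nCᵥΔT with Cᵥ = 3R/2 = 12.47 J/(mol·K).
ΔU = (3.66)(12.47)(792 − 546) = 11228 J.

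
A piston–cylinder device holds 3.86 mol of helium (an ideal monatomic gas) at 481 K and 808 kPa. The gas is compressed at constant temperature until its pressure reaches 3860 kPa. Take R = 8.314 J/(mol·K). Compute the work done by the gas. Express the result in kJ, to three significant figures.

Isothermal process: W = nRT ln(V₂/V₁) = nRT ln(P₁/P₂).
W = (3.86)(8.314)(481) × ln(808/3860)
  = 15436 × ln(0.2093) = 15436 × -1.564
W_by_gas = -24140 J.

W ≈ -24.1 kJ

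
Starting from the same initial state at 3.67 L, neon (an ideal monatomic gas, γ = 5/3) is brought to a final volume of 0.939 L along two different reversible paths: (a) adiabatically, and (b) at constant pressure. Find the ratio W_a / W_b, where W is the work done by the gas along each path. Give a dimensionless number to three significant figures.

Path (a) adiabatic: W = P₁V₁(1 − (V₁/V₂)^(γ−1))/(γ−1) → W_a/(P₁V₁) = -2.222.
Path (b) isobaric: W = P₁(V₂ − V₁) → W_b/(P₁V₁) = -0.7441.
W_a / W_b = -2.222 / -0.7441 = 2.986.

W_a / W_b ≈ 2.99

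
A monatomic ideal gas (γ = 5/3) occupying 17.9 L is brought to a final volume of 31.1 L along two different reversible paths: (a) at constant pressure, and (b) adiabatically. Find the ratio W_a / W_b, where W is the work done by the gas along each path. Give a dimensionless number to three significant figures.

Path (a) isobaric: W = P₁(V₂ − V₁) → W_a/(P₁V₁) = 0.7374.
Path (b) adiabatic: W = P₁V₁(1 − (V₁/V₂)^(γ−1))/(γ−1) → W_b/(P₁V₁) = 0.4621.
W_a / W_b = 0.7374 / 0.4621 = 1.596.

W_a / W_b ≈ 1.60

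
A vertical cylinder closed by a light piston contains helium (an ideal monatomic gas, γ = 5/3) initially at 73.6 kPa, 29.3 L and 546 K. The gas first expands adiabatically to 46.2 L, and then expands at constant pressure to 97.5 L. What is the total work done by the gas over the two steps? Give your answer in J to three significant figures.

Step 1 (adiabatic): W = (P₁V₁ − P₂V₂)/(γ−1) = (2156 − 1592)/0.667 = 847 J.
After step 1: P = 34.46 kPa, V = 46.2 L, T = 403 K.
Step 2 (isobaric): W = PΔV = (34.46 kPa)(97.5 − 46.2 L) = 1768 J.
W_total = 847 + 1768 = 2615 J.

W_total ≈ 2610 J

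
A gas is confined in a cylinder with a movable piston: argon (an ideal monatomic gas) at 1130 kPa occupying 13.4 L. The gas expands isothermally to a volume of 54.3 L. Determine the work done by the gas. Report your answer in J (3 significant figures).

W ≈ 21200 J

Isothermal: W = nRT ln(V₂/V₁) = P₁V₁ ln(V₂/V₁).
P₁V₁ = (1130 kPa)(13.4 L) = 15142 J.
W = 15142 × ln(54.3/13.4) = 15142 × 1.399
W_by_gas = 21188 J.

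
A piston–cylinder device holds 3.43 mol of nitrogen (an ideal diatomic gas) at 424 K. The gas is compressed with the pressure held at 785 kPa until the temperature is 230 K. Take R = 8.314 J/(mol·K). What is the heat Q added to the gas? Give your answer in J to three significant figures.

Isobaric: W = nRΔT = (3.43)(8.314)(-194) = -5532 J.
ΔU = nCᵥΔT with Cᵥ = 5R/2: ΔU = (3.43)(20.79)(-194) = -13831 J.
Q = ΔU + W = -13831 − 5532 = -19363 J.

Q ≈ -19400 J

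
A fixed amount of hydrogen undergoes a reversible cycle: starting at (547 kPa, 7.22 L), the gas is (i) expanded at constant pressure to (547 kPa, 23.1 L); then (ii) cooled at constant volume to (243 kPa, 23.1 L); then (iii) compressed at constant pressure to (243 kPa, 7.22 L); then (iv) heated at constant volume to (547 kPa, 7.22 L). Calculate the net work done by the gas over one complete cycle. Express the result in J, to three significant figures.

Constant-volume legs do no work.
W(i) = (547)(23.1 − 7.22) = 8686 J; W(iii) = (243)(7.22 − 23.1) = -3859 J.
W_net = 8686 − 3859 = 4828 J (the clockwise enclosed area).

W_net ≈ 4830 J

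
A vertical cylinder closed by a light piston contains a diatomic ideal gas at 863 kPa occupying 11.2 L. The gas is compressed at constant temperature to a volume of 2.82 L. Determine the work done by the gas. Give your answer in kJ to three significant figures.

W ≈ -13.3 kJ

Isothermal: W = nRT ln(V₂/V₁) = P₁V₁ ln(V₂/V₁).
P₁V₁ = (863 kPa)(11.2 L) = 9666 J.
W = 9666 × ln(2.82/11.2) = 9666 × -1.379
W_by_gas = -13331 J.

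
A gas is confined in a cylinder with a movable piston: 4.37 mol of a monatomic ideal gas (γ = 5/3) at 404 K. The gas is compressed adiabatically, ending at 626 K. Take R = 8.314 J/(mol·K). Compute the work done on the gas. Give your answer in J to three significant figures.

Adiabatic ⇒ Q = 0, so W_by = −ΔU = nCᵥ(T₁ − T₂).
Cᵥ = 3R/2 = 12.47 J/(mol·K).
W = (4.37)(12.47)(404 − 626) = -12099 J.
Work on gas = −W_by = 12099 J.

W ≈ 12100 J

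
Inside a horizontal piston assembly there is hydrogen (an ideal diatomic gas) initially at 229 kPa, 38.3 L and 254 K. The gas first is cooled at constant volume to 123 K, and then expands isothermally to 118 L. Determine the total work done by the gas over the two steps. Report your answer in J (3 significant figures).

W_total ≈ 4780 J

Step 1 (isochoric): W = 0 (constant volume).
After step 1: P = 110.9 kPa (V unchanged).
Step 2 (isothermal): W = P₁V₁ ln(V₂/V₁) = (4247) ln(118/38.3) = 4779 J.
W_total = 0 + 4779 = 4779 J.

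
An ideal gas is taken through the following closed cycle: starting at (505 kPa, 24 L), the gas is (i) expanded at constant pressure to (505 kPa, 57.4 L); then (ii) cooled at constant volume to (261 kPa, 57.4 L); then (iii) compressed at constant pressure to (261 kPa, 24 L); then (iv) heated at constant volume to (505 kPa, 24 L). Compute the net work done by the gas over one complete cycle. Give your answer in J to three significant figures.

Constant-volume legs do no work.
W(i) = (505)(57.4 − 24) = 16867 J; W(iii) = (261)(24 − 57.4) = -8717 J.
W_net = 16867 − 8717 = 8150 J (the clockwise enclosed area).

W_net ≈ 8150 J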